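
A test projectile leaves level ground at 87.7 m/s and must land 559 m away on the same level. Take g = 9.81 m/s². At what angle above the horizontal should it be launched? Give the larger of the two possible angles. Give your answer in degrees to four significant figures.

From R = (v₀²/g) sin 2θ: sin 2θ = 9.81 × 559 / 7691.3 = 0.7130.
2θ = 45.48° or 180° − 45.48° = 134.5°, so θ = 22.74° or 67.26°.
The larger angle is 67.26°.

67.26°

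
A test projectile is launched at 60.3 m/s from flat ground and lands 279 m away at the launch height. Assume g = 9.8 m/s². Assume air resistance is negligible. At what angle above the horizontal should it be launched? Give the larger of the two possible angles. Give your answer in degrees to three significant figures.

65.6°

R = v₀² sin 2θ / g gives sin 2θ = gR/v₀² = 9.80·279/60.3² = 0.7520.
2θ = 48.76° or 180° − 48.76° = 131.2°, so θ = 24.38° or 65.62°.
The larger angle is 65.62°.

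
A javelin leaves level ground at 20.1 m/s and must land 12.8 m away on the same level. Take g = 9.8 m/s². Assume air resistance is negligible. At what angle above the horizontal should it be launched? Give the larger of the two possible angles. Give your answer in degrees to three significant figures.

81.0°

From R = (v₀²/g) sin 2θ: sin 2θ = 9.80 × 12.8 / 404.01 = 0.3105.
2θ = 18.09° or 180° − 18.09° = 161.9°, so θ = 9.044° or 80.96°.
The larger angle is 80.96°.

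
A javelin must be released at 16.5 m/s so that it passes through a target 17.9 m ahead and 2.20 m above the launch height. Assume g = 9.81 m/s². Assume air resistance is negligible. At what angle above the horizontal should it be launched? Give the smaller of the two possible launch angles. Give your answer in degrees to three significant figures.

28.3°

Trajectory: y = x tanθ − g x² (1 + tan²θ)/(2v₀²). With x = 17.9, y = 2.20, v₀ = 16.5, g = 9.81:
5.773 tan²θ − 17.9 tanθ + (7.973) = 0.
tanθ = [17.9 ± √(17.9² − 4 × 5.773 × (7.973))] / (2 × 5.773) = (17.9 ± 11.68) / 11.55, giving tanθ = 0.5391 or 2.562.
θ = 28.33° or 68.68°; the smaller is 28.33°.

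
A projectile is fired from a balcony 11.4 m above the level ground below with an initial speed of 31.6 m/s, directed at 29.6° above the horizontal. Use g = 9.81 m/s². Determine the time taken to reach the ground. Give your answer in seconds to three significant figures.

Resolve: vₓ = 31.60 cos 29.6° = 27.48 m/s and v_y0 = 31.60 sin 29.6° = 15.61 m/s.
Vertical motion (up positive, ground at y = 0): 4.905 t² − (15.61) t − 11.4 = 0, so t = (15.61 + √(15.61² + 2·9.81·11.4)) / 9.81 = (15.61 + 21.62) / 9.81 = 3.795 s.

3.79 s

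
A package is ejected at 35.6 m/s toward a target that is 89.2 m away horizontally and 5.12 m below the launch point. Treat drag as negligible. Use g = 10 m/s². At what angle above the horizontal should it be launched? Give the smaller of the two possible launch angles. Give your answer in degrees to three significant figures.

Trajectory: y = x tanθ − g x² (1 + tan²θ)/(2v₀²). With x = 89.2, y = −5.12, v₀ = 35.6, g = 10.0:
31.39 tan²θ − 89.2 tanθ + (26.27) = 0.
tanθ = [89.2 ± √(89.2² − 4 × 31.39 × (26.27))] / (2 × 31.39) = (89.2 ± 68.25) / 62.78, giving tanθ = 0.3337 or 2.508.
θ = 18.45° or 68.26°; the smaller is 18.45°.

18.5°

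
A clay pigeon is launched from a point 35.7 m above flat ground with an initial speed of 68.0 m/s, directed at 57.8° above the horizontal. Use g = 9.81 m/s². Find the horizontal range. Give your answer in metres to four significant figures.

446.5 m

Resolve: vₓ = 68.00 cos 57.8° = 36.24 m/s and v_y0 = 68.00 sin 57.8° = 57.54 m/s.
The projectile lands when y = 35.7 + (57.54) t − ½·9.81·t² = 0. Positive root: t = (57.54 + √(57.54² + 2·9.81·35.7)) / 9.81 = (57.54 + 63.34) / 9.81 = 12.32 s.
Horizontal distance: R = vₓ t = 36.24 × 12.32 = 446.5 m.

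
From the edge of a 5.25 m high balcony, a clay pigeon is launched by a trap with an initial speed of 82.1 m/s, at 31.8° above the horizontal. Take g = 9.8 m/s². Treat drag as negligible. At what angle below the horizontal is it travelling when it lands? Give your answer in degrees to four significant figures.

32.49°

Horizontal component vₓ = 82.10 cos 31.8° = 69.78 m/s; vertical v_y0 = 82.10 sin 31.8° = 43.26 m/s.
With up positive and y = 0 at the ground: y(t) = 5.25 + (43.26) t − 4.900 t². Setting y = 0 and taking the positive root: t = [43.26 + √(43.26² + 2·9.80·5.25)] / 9.80 = (43.26 + 44.44) / 9.80 = 8.949 s.
At impact: v_y = v_y0 − g t = −44.44 m/s; vₓ = 69.78 m/s.
Angle below horizontal: arctan(|v_y|/vₓ) = arctan(44.44/69.78) = 32.49°.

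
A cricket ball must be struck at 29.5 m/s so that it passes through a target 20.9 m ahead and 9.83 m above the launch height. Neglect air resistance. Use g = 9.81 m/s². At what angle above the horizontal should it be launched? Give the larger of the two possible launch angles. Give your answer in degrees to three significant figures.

82.7°

Trajectory: y = x tanθ − g x² (1 + tan²θ)/(2v₀²). With x = 20.9, y = 9.83, v₀ = 29.5, g = 9.81:
2.462 tan²θ − 20.9 tanθ + (12.29) = 0.
tanθ = [20.9 ± √(20.9² − 4 × 2.462 × (12.29))] / (2 × 2.462) = (20.9 ± 17.77) / 4.924, giving tanθ = 0.6357 or 7.853.
θ = 32.45° or 82.74°; the larger is 82.74°.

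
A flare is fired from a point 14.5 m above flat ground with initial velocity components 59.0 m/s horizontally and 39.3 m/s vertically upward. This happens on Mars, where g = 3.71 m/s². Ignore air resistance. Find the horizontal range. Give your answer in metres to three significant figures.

1270 m

With up positive and y = 0 at the ground: y(t) = 14.5 + (39.30) t − 1.855 t². Setting y = 0 and taking the positive root: t = [39.30 + √(39.30² + 2·3.71·14.5)] / 3.71 = (39.30 + 40.65) / 3.71 = 21.55 s.
Horizontal distance: R = vₓ t = 59.00 × 21.55 = 1271 m.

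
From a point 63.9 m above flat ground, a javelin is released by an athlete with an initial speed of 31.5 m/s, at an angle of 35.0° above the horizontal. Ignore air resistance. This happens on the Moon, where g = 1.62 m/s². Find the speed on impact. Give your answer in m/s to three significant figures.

Horizontal component vₓ = 31.50 cos 35.0° = 25.80 m/s; vertical v_y0 = 31.50 sin 35.0° = 18.07 m/s.
With up positive and y = 0 at the ground: y(t) = 63.9 + (18.07) t − 0.8100 t². Setting y = 0 and taking the positive root: t = [18.07 + √(18.07² + 2·1.62·63.9)] / 1.62 = (18.07 + 23.10) / 1.62 = 25.41 s.
Vertical velocity at impact: v_y = v_y0 − g t = 18.07 − 1.62 × 25.41 = −23.10 m/s.
Speed: |v| = √(vₓ² + v_y²) = √(25.80² + 23.10²) = 34.63 m/s.

34.6 m/s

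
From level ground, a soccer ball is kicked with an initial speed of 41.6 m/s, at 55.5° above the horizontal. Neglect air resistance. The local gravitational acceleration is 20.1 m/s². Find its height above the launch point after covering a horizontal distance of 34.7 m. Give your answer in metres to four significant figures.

28.69 m

Horizontal component vₓ = 41.60 cos 55.5° = 23.56 m/s; vertical v_y0 = 41.60 sin 55.5° = 34.28 m/s.
Time to reach x = 34.7 m: t = x/vₓ = 34.7/23.56 = 1.473 s.
Height: y = v_y0 t − ½ g t² = 34.28 × 1.473 − 10.05 × 1.473² = 50.49 − 21.80 = 28.69 m.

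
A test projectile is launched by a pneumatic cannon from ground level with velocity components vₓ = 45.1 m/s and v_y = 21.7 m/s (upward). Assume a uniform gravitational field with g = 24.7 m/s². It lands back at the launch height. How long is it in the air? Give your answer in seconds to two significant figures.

1.8 s

Time of flight on level ground: T = 2 v_y0 / g = 2 × 21.70 / 24.7 = 1.757 s.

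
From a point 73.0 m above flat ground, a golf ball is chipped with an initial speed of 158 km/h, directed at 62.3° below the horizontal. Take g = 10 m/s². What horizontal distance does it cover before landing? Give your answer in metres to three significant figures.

Convert: 158 km/h = 158/3.6 = 43.89 m/s.
vₓ = 43.89 cos 62.3° = 20.40 m/s; v_y0 = −38.86 m/s (downward).
The projectile lands when y = 73.0 + (−38.86) t − ½·10.0·t² = 0. Positive root: t = (−38.86 + √(38.86² + 2·10.0·73.0)) / 10.0 = (−38.86 + 54.50) / 10.0 = 1.564 s.
Horizontal distance: R = vₓ t = 20.40 × 1.564 = 31.91 m.

31.9 m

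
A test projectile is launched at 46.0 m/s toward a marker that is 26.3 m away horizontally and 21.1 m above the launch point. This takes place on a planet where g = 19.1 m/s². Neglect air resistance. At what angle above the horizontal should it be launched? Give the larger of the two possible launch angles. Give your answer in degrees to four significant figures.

82.28°

Trajectory: y = x tanθ − g x² (1 + tan²θ)/(2v₀²). With x = 26.3, y = 21.1, v₀ = 46.0, g = 19.1:
3.122 tan²θ − 26.3 tanθ + (24.22) = 0.
tanθ = [26.3 ± √(26.3² − 4 × 3.122 × (24.22))] / (2 × 3.122) = (26.3 ± 19.73) / 6.244, giving tanθ = 1.052 or 7.372.
θ = 46.46° or 82.28°; the larger is 82.28°.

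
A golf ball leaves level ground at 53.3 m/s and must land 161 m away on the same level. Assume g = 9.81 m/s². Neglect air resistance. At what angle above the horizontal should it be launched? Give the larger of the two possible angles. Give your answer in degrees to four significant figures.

Level-ground range R = v₀² sin(2θ)/g ⇒ sin(2θ) = gR/v₀² = 9.81 × 161 / 53.3² = 0.5560.
2θ = 33.78° or 180° − 33.78° = 146.2°, so θ = 16.89° or 73.11°.
The larger angle is 73.11°.

73.11°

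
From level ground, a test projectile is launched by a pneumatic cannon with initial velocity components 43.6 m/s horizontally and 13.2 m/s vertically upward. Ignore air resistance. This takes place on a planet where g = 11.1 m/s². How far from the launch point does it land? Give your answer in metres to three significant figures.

Time aloft: T = 2 v_y0 / g = 2 × 13.20 / 11.1 = 2.378 s.
Horizontal distance R = vₓ T = 43.60 × 2.378 = 103.7 m.

104 m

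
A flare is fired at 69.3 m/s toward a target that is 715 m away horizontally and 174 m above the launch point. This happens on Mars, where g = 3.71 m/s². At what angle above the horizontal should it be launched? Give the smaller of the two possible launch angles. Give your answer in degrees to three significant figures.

32.2°

Trajectory: y = x tanθ − g x² (1 + tan²θ)/(2v₀²). With x = 715, y = 174, v₀ = 69.3, g = 3.71:
197.5 tan²θ − 715 tanθ + (371.5) = 0.
tanθ = [715 ± √(715² − 4 × 197.5 × (371.5))] / (2 × 197.5) = (715 ± 466.7) / 394.9, giving tanθ = 0.6287 or 2.992.
θ = 32.16° or 71.52°; the smaller is 32.16°.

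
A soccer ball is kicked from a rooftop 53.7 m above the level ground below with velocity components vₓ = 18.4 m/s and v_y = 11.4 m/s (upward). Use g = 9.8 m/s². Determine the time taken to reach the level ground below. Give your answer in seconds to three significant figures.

The projectile lands when y = 53.7 + (11.40) t − ½·9.80·t² = 0. Positive root: t = (11.40 + √(11.40² + 2·9.80·53.7)) / 9.80 = (11.40 + 34.39) / 9.80 = 4.672 s.

4.67 s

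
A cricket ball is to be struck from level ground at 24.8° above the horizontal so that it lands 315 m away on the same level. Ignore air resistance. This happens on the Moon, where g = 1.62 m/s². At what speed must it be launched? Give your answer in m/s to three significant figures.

On level ground R = v₀² sin 2θ / g ⇒ v₀ = √(gR / sin 2θ).
v₀ = √(1.62 × 315 / sin 49.60°) = √(510.3 / 0.7615) = √670.09 = 25.89 m/s.

25.9 m/s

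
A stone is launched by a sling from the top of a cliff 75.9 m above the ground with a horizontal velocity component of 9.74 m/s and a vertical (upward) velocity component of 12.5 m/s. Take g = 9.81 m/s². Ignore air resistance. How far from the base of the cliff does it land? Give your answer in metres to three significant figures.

52.7 m

With up positive and y = 0 at the ground: y(t) = 75.9 + (12.50) t − 4.905 t². Setting y = 0 and taking the positive root: t = [12.50 + √(12.50² + 2·9.81·75.9)] / 9.81 = (12.50 + 40.56) / 9.81 = 5.409 s.
Horizontal distance: R = vₓ t = 9.740 × 5.409 = 52.68 m.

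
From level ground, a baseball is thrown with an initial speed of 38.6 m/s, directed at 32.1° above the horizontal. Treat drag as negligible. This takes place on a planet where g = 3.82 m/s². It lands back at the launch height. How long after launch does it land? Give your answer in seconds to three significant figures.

vₓ = 38.60 cos 32.1° = 32.70 m/s; v_y0 = 38.60 sin 32.1° = 20.51 m/s.
Landing at launch height ⇒ T = 2 v_y0 / g = 2 × 20.51 / 3.82 = 10.74 s.

10.7 s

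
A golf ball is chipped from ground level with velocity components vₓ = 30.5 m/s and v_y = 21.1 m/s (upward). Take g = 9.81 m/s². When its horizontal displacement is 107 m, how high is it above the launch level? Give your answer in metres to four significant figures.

13.65 m

Time to reach x = 107 m: t = x/vₓ = 107/30.50 = 3.508 s.
Height: y = v_y0 t − ½ g t² = 21.10 × 3.508 − 4.905 × 3.508² = 74.02 − 60.37 = 13.65 m.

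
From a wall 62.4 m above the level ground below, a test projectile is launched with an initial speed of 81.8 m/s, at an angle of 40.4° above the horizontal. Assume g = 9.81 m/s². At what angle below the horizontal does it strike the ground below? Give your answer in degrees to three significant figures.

45.6°

vₓ = 81.80 cos 40.4° = 62.29 m/s; v_y0 = 81.80 sin 40.4° = 53.02 m/s.
The projectile lands when y = 62.4 + (53.02) t − ½·9.81·t² = 0. Positive root: t = (53.02 + √(53.02² + 2·9.81·62.4)) / 9.81 = (53.02 + 63.52) / 9.81 = 11.88 s.
At impact: v_y = v_y0 − g t = −63.52 m/s; vₓ = 62.29 m/s.
Angle below horizontal: arctan(|v_y|/vₓ) = arctan(63.52/62.29) = 45.56°.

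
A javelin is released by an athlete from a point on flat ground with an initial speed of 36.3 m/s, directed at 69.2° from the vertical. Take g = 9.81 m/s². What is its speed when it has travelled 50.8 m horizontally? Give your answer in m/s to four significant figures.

Horizontal component vₓ = 36.30 sin 69.2° = 33.93 m/s; vertical v_y0 = 36.30 cos 69.2° = 12.89 m/s.
At x = 50.8 m, t = x/vₓ = 50.8/33.93 = 1.497 s.
Vertical velocity there: v_y = v_y0 − g t = 12.89 − 9.81 × 1.497 = −1.795 m/s.
Speed: √(vₓ² + v_y²) = √(33.93² + 1.795²) = 33.98 m/s.

33.98 m/s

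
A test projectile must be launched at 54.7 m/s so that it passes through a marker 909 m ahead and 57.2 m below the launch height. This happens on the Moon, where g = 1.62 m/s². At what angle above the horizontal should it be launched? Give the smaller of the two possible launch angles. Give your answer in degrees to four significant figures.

10.88°

Trajectory: y = x tanθ − g x² (1 + tan²θ)/(2v₀²). With x = 909, y = −57.2, v₀ = 54.7, g = 1.62:
223.7 tan²θ − 909 tanθ + (166.5) = 0.
tanθ = [909 ± √(909² − 4 × 223.7 × (166.5))] / (2 × 223.7) = (909 ± 823.0) / 447.4, giving tanθ = 0.1922 or 3.871.
θ = 10.88° or 75.52°; the smaller is 10.88°.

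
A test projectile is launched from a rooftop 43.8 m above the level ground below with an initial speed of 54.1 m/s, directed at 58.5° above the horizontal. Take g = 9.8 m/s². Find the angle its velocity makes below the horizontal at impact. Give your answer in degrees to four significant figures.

vₓ = 54.10 cos 58.5° = 28.27 m/s; v_y0 = 54.10 sin 58.5° = 46.13 m/s.
The projectile lands when y = 43.8 + (46.13) t − ½·9.80·t² = 0. Positive root: t = (46.13 + √(46.13² + 2·9.80·43.8)) / 9.80 = (46.13 + 54.65) / 9.80 = 10.28 s.
At impact: v_y = v_y0 − g t = −54.65 m/s; vₓ = 28.27 m/s.
Angle below horizontal: arctan(|v_y|/vₓ) = arctan(54.65/28.27) = 62.65°.

62.65°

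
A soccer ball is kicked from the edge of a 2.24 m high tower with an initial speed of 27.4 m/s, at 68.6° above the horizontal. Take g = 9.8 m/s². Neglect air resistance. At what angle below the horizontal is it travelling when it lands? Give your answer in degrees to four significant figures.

69.23°

vₓ = 27.40 cos 68.6° = 9.998 m/s; v_y0 = 27.40 sin 68.6° = 25.51 m/s.
The projectile lands when y = 2.24 + (25.51) t − ½·9.80·t² = 0. Positive root: t = (25.51 + √(25.51² + 2·9.80·2.24)) / 9.80 = (25.51 + 26.36) / 9.80 = 5.293 s.
At impact: v_y = v_y0 − g t = −26.36 m/s; vₓ = 9.998 m/s.
Angle below horizontal: arctan(|v_y|/vₓ) = arctan(26.36/9.998) = 69.23°.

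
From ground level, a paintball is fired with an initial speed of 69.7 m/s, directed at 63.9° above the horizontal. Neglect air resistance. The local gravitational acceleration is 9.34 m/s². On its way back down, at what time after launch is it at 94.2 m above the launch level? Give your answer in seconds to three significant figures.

vₓ = 69.70 cos 63.9° = 30.66 m/s; v_y0 = 69.70 sin 63.9° = 62.59 m/s.
Require v_y0 t − ½ g t² = 94.2, i.e. 4.670 t² − 62.59 t + 94.2 = 0.
t = [62.59 ± √(62.59² − 2·9.34·94.2)] / 9.34 = (62.59 ± 46.46) / 9.34, so t = 1.728 s or t = 11.68 s.
The descending-branch root is 11.68 s.

11.7 s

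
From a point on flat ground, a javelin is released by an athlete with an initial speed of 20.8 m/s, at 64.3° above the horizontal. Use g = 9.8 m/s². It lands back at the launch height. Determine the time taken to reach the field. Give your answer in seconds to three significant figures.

Horizontal component vₓ = 20.80 cos 64.3° = 9.020 m/s; vertical v_y0 = 20.80 sin 64.3° = 18.74 m/s.
Landing at launch height ⇒ T = 2 v_y0 / g = 2 × 18.74 / 9.80 = 3.825 s.

3.82 s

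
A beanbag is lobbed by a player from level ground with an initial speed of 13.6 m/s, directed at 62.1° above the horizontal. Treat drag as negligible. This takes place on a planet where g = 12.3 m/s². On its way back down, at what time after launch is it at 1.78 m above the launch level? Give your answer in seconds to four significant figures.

1.793 s

Horizontal component vₓ = 13.60 cos 62.1° = 6.364 m/s; vertical v_y0 = 13.60 sin 62.1° = 12.02 m/s.
Set y = v_y0 t − ½ g t² = 1.78: 6.150 t² − 12.02 t + 1.78 = 0.
t = [12.02 ± √(12.02² − 2·12.3·1.78)] / 12.3 = (12.02 ± 10.03) / 12.3, so t = 0.1614 s or t = 1.793 s.
The descending-branch root is 1.793 s.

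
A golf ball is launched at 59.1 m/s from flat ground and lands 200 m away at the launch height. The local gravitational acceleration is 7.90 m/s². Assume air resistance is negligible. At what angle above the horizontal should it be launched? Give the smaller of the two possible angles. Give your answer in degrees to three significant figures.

13.4°

Level-ground range R = v₀² sin(2θ)/g ⇒ sin(2θ) = gR/v₀² = 7.90 × 200 / 59.1² = 0.4524.
2θ = 26.90° or 180° − 26.90° = 153.1°, so θ = 13.45° or 76.55°.
The smaller angle is 13.45°.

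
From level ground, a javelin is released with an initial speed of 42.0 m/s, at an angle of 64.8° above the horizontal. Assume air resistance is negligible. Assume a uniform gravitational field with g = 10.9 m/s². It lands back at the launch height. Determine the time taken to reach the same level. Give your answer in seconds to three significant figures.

vₓ = 42.00 cos 64.8° = 17.88 m/s; v_y0 = 42.00 sin 64.8° = 38.00 m/s.
It returns to y = 0 when t = 2 v_y0 / g = 2(38.00)/10.9 = 6.973 s.

6.97 s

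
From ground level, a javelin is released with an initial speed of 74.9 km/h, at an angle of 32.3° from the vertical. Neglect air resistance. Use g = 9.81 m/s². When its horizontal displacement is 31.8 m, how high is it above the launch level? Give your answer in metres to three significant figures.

10.2 m

Convert: 74.9 km/h = 74.9/3.6 = 20.81 m/s.
Resolve: vₓ = 20.81 sin 32.3° = 11.12 m/s and v_y0 = 20.81 cos 32.3° = 17.59 m/s.
x = vₓ t ⇒ t = 31.8/11.12 = 2.860 s.
Height: y = v_y0 t − ½ g t² = 17.59 × 2.860 − 4.905 × 2.860² = 50.30 − 40.13 = 10.17 m.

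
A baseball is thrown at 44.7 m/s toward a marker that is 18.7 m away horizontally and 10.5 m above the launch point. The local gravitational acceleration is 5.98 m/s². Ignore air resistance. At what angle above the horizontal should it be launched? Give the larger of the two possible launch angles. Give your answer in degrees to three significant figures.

88.4°

Trajectory: y = x tanθ − g x² (1 + tan²θ)/(2v₀²). With x = 18.7, y = 10.5, v₀ = 44.7, g = 5.98:
0.5233 tan²θ − 18.7 tanθ + (11.02) = 0.
tanθ = [18.7 ± √(18.7² − 4 × 0.5233 × (11.02))] / (2 × 0.5233) = (18.7 ± 18.07) / 1.047, giving tanθ = 0.5995 or 35.14.
θ = 30.94° or 88.37°; the larger is 88.37°.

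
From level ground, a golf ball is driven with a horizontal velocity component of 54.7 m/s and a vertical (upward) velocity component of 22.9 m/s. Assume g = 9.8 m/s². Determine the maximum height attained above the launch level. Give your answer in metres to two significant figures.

27 m

Peak height H = v_y0² / (2g) = 524.41 / 19.60 = 26.76 m.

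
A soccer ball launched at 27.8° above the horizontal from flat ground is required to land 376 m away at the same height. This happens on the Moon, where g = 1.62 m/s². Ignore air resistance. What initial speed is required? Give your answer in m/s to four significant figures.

From R = (v₀² / g) sin 2θ: v₀ = √(gR / sin 2θ).
v₀ = √(1.62 × 376 / sin 55.60°) = √(609.1 / 0.8251) = √738.23 = 27.17 m/s.

27.17 m/s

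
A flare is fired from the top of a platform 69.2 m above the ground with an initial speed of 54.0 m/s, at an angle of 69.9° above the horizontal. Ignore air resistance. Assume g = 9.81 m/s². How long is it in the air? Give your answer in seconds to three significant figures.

11.6 s

Horizontal component vₓ = 54.00 cos 69.9° = 18.56 m/s; vertical v_y0 = 54.00 sin 69.9° = 50.71 m/s.
With up positive and y = 0 at the ground: y(t) = 69.2 + (50.71) t − 4.905 t². Setting y = 0 and taking the positive root: t = [50.71 + √(50.71² + 2·9.81·69.2)] / 9.81 = (50.71 + 62.68) / 9.81 = 11.56 s.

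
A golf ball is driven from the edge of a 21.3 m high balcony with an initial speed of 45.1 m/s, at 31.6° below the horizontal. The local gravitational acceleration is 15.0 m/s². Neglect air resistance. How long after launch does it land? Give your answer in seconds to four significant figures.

Components: vₓ = 45.10 cos 31.6° = 38.41 m/s, v_y0 = −23.63 m/s (downward).
Vertical motion (up positive, ground at y = 0): 7.500 t² − (−23.63) t − 21.3 = 0, so t = (−23.63 + √(23.63² + 2·15.0·21.3)) / 15.0 = (−23.63 + 34.60) / 15.0 = 0.7315 s.

0.7315 s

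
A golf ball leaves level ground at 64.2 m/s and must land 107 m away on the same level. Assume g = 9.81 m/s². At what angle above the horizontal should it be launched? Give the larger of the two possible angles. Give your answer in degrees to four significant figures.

R = v₀² sin 2θ / g gives sin 2θ = gR/v₀² = 9.81·107/64.2² = 0.2547.
2θ = 14.75° or 180° − 14.75° = 165.2°, so θ = 7.377° or 82.62°.
The larger angle is 82.62°.

82.62°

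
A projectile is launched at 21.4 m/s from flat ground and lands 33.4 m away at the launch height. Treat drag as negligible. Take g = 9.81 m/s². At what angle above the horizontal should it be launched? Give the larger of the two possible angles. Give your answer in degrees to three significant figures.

67.2°

Level-ground range R = v₀² sin(2θ)/g ⇒ sin(2θ) = gR/v₀² = 9.81 × 33.4 / 21.4² = 0.7155.
2θ = 45.68° or 180° − 45.68° = 134.3°, so θ = 22.84° or 67.16°.
The larger angle is 67.16°.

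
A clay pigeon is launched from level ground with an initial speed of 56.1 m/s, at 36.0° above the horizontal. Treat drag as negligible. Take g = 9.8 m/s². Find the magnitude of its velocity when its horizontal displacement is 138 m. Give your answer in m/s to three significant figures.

45.5 m/s

Horizontal component vₓ = 56.10 cos 36.0° = 45.39 m/s; vertical v_y0 = 56.10 sin 36.0° = 32.97 m/s.
At x = 138 m, t = x/vₓ = 138/45.39 = 3.041 s.
Vertical velocity there: v_y = v_y0 − g t = 32.97 − 9.80 × 3.041 = 3.177 m/s.
Speed: √(vₓ² + v_y²) = √(45.39² + 3.177²) = 45.50 m/s.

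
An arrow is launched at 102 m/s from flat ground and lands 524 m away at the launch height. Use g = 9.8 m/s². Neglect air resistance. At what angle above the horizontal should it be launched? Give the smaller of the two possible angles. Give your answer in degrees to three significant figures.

Level-ground range R = v₀² sin(2θ)/g ⇒ sin(2θ) = gR/v₀² = 9.80 × 524 / 102² = 0.4936.
2θ = 29.58° or 180° − 29.58° = 150.4°, so θ = 14.79° or 75.21°.
The smaller angle is 14.79°.

14.8°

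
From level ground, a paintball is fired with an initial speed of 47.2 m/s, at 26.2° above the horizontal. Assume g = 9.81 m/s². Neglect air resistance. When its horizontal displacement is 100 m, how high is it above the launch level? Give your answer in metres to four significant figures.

Components: vₓ = 47.20 cos 26.2° = 42.35 m/s, v_y0 = 47.20 sin 26.2° = 20.84 m/s.
At x = 100 m, t = x/vₓ = 100/42.35 = 2.361 s.
Height: y = v_y0 t − ½ g t² = 20.84 × 2.361 − 4.905 × 2.361² = 49.21 − 27.35 = 21.86 m.

21.86 m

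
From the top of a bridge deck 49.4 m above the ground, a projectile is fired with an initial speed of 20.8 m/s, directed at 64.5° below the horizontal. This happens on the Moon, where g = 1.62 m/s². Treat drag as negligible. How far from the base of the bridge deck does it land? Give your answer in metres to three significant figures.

Resolve: vₓ = 20.80 cos 64.5° = 8.955 m/s and v_y0 = −18.77 m/s (downward).
The projectile lands when y = 49.4 + (−18.77) t − ½·1.62·t² = 0. Positive root: t = (−18.77 + √(18.77² + 2·1.62·49.4)) / 1.62 = (−18.77 + 22.64) / 1.62 = 2.386 s.
Horizontal distance: R = vₓ t = 8.955 × 2.386 = 21.36 m.

21.4 m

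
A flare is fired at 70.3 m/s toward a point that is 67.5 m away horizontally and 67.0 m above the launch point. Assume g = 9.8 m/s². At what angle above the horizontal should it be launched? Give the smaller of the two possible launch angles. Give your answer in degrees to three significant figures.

48.9°

Trajectory: y = x tanθ − g x² (1 + tan²θ)/(2v₀²). With x = 67.5, y = 67.0, v₀ = 70.3, g = 9.80:
4.517 tan²θ − 67.5 tanθ + (71.52) = 0.
tanθ = [67.5 ± √(67.5² − 4 × 4.517 × (71.52))] / (2 × 4.517) = (67.5 ± 57.13) / 9.035, giving tanθ = 1.148 or 13.79.
θ = 48.93° or 85.85°; the smaller is 48.93°.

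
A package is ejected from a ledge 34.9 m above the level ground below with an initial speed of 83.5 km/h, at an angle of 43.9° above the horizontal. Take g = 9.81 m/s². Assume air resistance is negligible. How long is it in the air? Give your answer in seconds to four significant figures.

4.770 s

Convert: 83.5 km/h = 83.5/3.6 = 23.19 m/s.
Components: vₓ = 23.19 cos 43.9° = 16.71 m/s, v_y0 = 23.19 sin 43.9° = 16.08 m/s.
Vertical motion (up positive, ground at y = 0): 4.905 t² − (16.08) t − 34.9 = 0, so t = (16.08 + √(16.08² + 2·9.81·34.9)) / 9.81 = (16.08 + 30.71) / 9.81 = 4.770 s.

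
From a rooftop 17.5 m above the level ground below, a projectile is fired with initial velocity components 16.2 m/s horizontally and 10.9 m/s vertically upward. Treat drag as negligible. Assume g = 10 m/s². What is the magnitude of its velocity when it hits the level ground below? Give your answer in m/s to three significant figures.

With up positive and y = 0 at the ground: y(t) = 17.5 + (10.90) t − 5.000 t². Setting y = 0 and taking the positive root: t = [10.90 + √(10.90² + 2·10.0·17.5)] / 10.0 = (10.90 + 21.65) / 10.0 = 3.255 s.
Vertical velocity at impact: v_y = v_y0 − g t = 10.90 − 10.0 × 3.255 = −21.65 m/s.
Speed: |v| = √(vₓ² + v_y²) = √(16.20² + 21.65²) = 27.04 m/s.

27.0 m/s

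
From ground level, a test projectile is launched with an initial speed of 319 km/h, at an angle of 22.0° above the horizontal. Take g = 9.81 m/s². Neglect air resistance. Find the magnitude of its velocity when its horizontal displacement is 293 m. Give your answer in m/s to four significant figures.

82.18 m/s

Convert: 319 km/h = 319/3.6 = 88.61 m/s.
vₓ = 88.61 cos 22.0° = 82.16 m/s; v_y0 = 88.61 sin 22.0° = 33.19 m/s.
At x = 293 m, t = x/vₓ = 293/82.16 = 3.566 s.
Vertical velocity there: v_y = v_y0 − g t = 33.19 − 9.81 × 3.566 = −1.791 m/s.
Speed: √(vₓ² + v_y²) = √(82.16² + 1.791²) = 82.18 m/s.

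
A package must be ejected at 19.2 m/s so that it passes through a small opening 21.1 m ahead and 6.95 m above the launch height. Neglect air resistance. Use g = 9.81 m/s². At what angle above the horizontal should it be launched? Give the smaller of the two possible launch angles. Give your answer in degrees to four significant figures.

38.01°

Trajectory: y = x tanθ − g x² (1 + tan²θ)/(2v₀²). With x = 21.1, y = 6.95, v₀ = 19.2, g = 9.81:
5.924 tan²θ − 21.1 tanθ + (12.87) = 0.
tanθ = [21.1 ± √(21.1² − 4 × 5.924 × (12.87))] / (2 × 5.924) = (21.1 ± 11.84) / 11.85, giving tanθ = 0.7817 or 2.780.
θ = 38.01° or 70.22°; the smaller is 38.01°.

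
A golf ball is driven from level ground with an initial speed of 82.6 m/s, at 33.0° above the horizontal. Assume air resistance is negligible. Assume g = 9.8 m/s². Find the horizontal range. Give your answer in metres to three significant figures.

636 m

Components: vₓ = 82.60 cos 33.0° = 69.27 m/s, v_y0 = 82.60 sin 33.0° = 44.99 m/s.
Time aloft: T = 2 v_y0 / g = 2 × 44.99 / 9.80 = 9.181 s.
Horizontal distance R = vₓ T = 69.27 × 9.181 = 636.0 m.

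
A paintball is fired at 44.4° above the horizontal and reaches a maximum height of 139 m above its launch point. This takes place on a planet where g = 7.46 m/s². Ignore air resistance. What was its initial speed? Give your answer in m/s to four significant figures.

At the peak v_y = 0, so v_y0 = √(2gH) = √(2 × 7.46 × 139) = 45.54 m/s.
v_y0 = v₀ sin θ ⇒ v₀ = 45.54 / sin 44.4° = 65.09 m/s.

65.09 m/s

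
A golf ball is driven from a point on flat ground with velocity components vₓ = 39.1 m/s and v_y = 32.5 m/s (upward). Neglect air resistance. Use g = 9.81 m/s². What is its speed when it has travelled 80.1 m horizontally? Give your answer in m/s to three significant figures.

At x = 80.1 m, t = x/vₓ = 80.1/39.10 = 2.049 s.
Vertical velocity there: v_y = v_y0 − g t = 32.50 − 9.81 × 2.049 = 12.40 m/s.
Speed: √(vₓ² + v_y²) = √(39.10² + 12.40²) = 41.02 m/s.

41.0 m/s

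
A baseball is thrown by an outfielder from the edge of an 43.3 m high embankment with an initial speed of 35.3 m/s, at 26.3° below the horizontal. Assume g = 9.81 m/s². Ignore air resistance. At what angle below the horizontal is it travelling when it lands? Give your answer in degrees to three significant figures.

46.3°

Components: vₓ = 35.30 cos 26.3° = 31.65 m/s, v_y0 = −15.64 m/s (downward).
The projectile lands when y = 43.3 + (−15.64) t − ½·9.81·t² = 0. Positive root: t = (−15.64 + √(15.64² + 2·9.81·43.3)) / 9.81 = (−15.64 + 33.08) / 9.81 = 1.778 s.
At impact: v_y = v_y0 − g t = −33.08 m/s; vₓ = 31.65 m/s.
Angle below horizontal: arctan(|v_y|/vₓ) = arctan(33.08/31.65) = 46.27°.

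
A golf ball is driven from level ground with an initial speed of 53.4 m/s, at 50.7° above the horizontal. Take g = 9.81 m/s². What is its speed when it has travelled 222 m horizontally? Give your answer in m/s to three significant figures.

Components: vₓ = 53.40 cos 50.7° = 33.82 m/s, v_y0 = 53.40 sin 50.7° = 41.32 m/s.
At x = 222 m, t = x/vₓ = 222/33.82 = 6.564 s.
Vertical velocity there: v_y = v_y0 − g t = 41.32 − 9.81 × 6.564 = −23.07 m/s.
Speed: √(vₓ² + v_y²) = √(33.82² + 23.07²) = 40.94 m/s.

40.9 m/s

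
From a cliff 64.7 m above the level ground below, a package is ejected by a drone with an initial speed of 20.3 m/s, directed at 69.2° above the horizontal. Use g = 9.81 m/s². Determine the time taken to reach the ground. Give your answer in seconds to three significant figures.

6.05 s

Resolve: vₓ = 20.30 cos 69.2° = 7.209 m/s and v_y0 = 20.30 sin 69.2° = 18.98 m/s.
With up positive and y = 0 at the ground: y(t) = 64.7 + (18.98) t − 4.905 t². Setting y = 0 and taking the positive root: t = [18.98 + √(18.98² + 2·9.81·64.7)] / 9.81 = (18.98 + 40.37) / 9.81 = 6.049 s.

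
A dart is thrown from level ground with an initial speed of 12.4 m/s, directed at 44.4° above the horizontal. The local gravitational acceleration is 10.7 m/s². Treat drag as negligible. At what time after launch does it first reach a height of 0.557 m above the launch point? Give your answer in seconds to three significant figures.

Horizontal component vₓ = 12.40 cos 44.4° = 8.859 m/s; vertical v_y0 = 12.40 sin 44.4° = 8.676 m/s.
Height y(t) = 8.676 t − 5.350 t² = 0.557 gives 5.350 t² − 8.676 t + 0.557 = 0.
Quadratic formula: t = (8.676 ± √63.350) / 10.7 = (8.676 ± 7.959) / 10.7 → t = 0.06697 s or 1.555 s.
The first (ascending) time is 0.06697 s.

0.0670 s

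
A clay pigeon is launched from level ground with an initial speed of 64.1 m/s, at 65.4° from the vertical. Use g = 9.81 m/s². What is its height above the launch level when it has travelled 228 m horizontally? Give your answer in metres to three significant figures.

29.3 m

Components: vₓ = 64.10 sin 65.4° = 58.28 m/s, v_y0 = 64.10 cos 65.4° = 26.68 m/s.
x = vₓ t ⇒ t = 228/58.28 = 3.912 s.
Height: y = v_y0 t − ½ g t² = 26.68 × 3.912 − 4.905 × 3.912² = 104.4 − 75.07 = 29.32 m.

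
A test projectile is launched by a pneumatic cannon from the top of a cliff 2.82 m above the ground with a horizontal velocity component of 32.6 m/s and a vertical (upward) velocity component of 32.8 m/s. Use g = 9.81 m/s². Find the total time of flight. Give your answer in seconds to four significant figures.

6.772 s

Vertical motion (up positive, ground at y = 0): 4.905 t² − (32.80) t − 2.82 = 0, so t = (32.80 + √(32.80² + 2·9.81·2.82)) / 9.81 = (32.80 + 33.63) / 9.81 = 6.772 s.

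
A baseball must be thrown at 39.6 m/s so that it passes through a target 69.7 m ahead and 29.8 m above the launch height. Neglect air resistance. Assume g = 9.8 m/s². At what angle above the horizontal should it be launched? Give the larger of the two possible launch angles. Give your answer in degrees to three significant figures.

75.3°

Trajectory: y = x tanθ − g x² (1 + tan²θ)/(2v₀²). With x = 69.7, y = 29.8, v₀ = 39.6, g = 9.80:
15.18 tan²θ − 69.7 tanθ + (44.98) = 0.
tanθ = [69.7 ± √(69.7² − 4 × 15.18 × (44.98))] / (2 × 15.18) = (69.7 ± 46.12) / 30.36, giving tanθ = 0.7767 or 3.815.
θ = 37.84° or 75.31°; the larger is 75.31°.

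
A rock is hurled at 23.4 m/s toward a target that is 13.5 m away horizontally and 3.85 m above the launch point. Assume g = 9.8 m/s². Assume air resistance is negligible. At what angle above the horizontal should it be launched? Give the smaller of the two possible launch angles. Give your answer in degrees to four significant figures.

23.18°

Trajectory: y = x tanθ − g x² (1 + tan²θ)/(2v₀²). With x = 13.5, y = 3.85, v₀ = 23.4, g = 9.80:
1.631 tan²θ − 13.5 tanθ + (5.481) = 0.
tanθ = [13.5 ± √(13.5² − 4 × 1.631 × (5.481))] / (2 × 1.631) = (13.5 ± 12.10) / 3.262, giving tanθ = 0.4281 or 7.849.
θ = 23.18° or 82.74°; the smaller is 23.18°.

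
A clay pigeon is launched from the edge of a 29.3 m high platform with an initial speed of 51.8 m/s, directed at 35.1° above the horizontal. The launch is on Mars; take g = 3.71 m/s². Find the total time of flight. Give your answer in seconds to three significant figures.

Horizontal component vₓ = 51.80 cos 35.1° = 42.38 m/s; vertical v_y0 = 51.80 sin 35.1° = 29.79 m/s.
Vertical motion (up positive, ground at y = 0): 1.855 t² − (29.79) t − 29.3 = 0, so t = (29.79 + √(29.79² + 2·3.71·29.3)) / 3.71 = (29.79 + 33.24) / 3.71 = 16.99 s.

17.0 s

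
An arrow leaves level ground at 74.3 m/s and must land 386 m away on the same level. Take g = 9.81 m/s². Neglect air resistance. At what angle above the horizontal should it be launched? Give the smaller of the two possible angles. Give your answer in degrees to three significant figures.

21.7°

Level-ground range R = v₀² sin(2θ)/g ⇒ sin(2θ) = gR/v₀² = 9.81 × 386 / 74.3² = 0.6859.
2θ = 43.31° or 180° − 43.31° = 136.7°, so θ = 21.65° or 68.35°.
The smaller angle is 21.65°.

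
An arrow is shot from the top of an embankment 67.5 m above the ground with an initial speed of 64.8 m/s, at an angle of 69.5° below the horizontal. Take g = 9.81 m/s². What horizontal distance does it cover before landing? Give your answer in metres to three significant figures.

23.3 m

vₓ = 64.80 cos 69.5° = 22.69 m/s; v_y0 = −60.70 m/s (downward).
With up positive and y = 0 at the ground: y(t) = 67.5 + (−60.70) t − 4.905 t². Setting y = 0 and taking the positive root: t = [−60.70 + √(60.70² + 2·9.81·67.5)] / 9.81 = (−60.70 + 70.77) / 9.81 = 1.027 s.
Horizontal distance: R = vₓ t = 22.69 × 1.027 = 23.30 m.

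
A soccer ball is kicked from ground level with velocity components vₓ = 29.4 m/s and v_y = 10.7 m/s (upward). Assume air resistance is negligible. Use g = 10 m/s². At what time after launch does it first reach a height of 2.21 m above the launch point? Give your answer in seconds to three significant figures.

Height y(t) = 10.70 t − 5.000 t² = 2.21 gives 5.000 t² − 10.70 t + 2.21 = 0.
t = [10.70 ± √(10.70² − 2·10.0·2.21)] / 10.0 = (10.70 ± 8.384) / 10.0, so t = 0.2316 s or t = 1.908 s.
The first (ascending) time is 0.2316 s.

0.232 s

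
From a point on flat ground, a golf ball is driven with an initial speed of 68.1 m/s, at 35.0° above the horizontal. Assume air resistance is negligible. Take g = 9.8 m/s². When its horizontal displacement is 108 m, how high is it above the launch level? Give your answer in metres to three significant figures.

vₓ = 68.10 cos 35.0° = 55.78 m/s; v_y0 = 68.10 sin 35.0° = 39.06 m/s.
Time to reach x = 108 m: t = x/vₓ = 108/55.78 = 1.936 s.
Height: y = v_y0 t − ½ g t² = 39.06 × 1.936 − 4.900 × 1.936² = 75.62 − 18.37 = 57.26 m.

57.3 m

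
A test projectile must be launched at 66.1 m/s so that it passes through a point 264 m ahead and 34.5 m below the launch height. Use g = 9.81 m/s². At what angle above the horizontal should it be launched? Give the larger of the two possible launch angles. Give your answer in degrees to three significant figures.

Trajectory: y = x tanθ − g x² (1 + tan²θ)/(2v₀²). With x = 264, y = −34.5, v₀ = 66.1, g = 9.81:
78.24 tan²θ − 264 tanθ + (43.74) = 0.
tanθ = [264 ± √(264² − 4 × 78.24 × (43.74))] / (2 × 78.24) = (264 ± 236.7) / 156.5, giving tanθ = 0.1747 or 3.199.
θ = 9.912° or 72.64°; the larger is 72.64°.

72.6°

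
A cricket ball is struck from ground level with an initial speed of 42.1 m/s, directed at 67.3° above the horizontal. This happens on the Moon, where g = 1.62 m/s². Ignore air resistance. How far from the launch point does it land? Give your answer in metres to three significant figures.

779 m

Horizontal component vₓ = 42.10 cos 67.3° = 16.25 m/s; vertical v_y0 = 42.10 sin 67.3° = 38.84 m/s.
Flight time T = 2 v_y0 / g = 47.95 s.
Range: R = vₓ T = 16.25 × 47.95 = 779.0 m.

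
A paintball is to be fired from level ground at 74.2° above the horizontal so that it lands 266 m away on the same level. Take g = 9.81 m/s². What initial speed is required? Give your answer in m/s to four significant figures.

From R = (v₀² / g) sin 2θ: v₀ = √(gR / sin 2θ).
v₀ = √(9.81 × 266 / sin 148.4°) = √(2609 / 0.5240) = √4980.0 = 70.57 m/s.

70.57 m/s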